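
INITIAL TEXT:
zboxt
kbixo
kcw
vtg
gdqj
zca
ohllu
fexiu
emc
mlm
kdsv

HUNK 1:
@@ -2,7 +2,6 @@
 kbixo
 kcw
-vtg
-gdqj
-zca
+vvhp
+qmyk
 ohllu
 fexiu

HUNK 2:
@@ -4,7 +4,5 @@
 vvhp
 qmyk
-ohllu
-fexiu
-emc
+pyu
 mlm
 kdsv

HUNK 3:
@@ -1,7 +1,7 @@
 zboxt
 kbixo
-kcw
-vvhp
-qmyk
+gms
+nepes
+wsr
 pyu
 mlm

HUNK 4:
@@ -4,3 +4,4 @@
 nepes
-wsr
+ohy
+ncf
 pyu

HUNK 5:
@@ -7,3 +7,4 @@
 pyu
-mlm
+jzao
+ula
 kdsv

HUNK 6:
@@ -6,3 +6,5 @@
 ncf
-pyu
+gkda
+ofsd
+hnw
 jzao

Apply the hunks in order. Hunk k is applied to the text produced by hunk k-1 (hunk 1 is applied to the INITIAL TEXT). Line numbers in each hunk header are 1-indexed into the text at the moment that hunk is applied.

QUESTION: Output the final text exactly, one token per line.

Hunk 1: at line 2 remove [vtg,gdqj,zca] add [vvhp,qmyk] -> 10 lines: zboxt kbixo kcw vvhp qmyk ohllu fexiu emc mlm kdsv
Hunk 2: at line 4 remove [ohllu,fexiu,emc] add [pyu] -> 8 lines: zboxt kbixo kcw vvhp qmyk pyu mlm kdsv
Hunk 3: at line 1 remove [kcw,vvhp,qmyk] add [gms,nepes,wsr] -> 8 lines: zboxt kbixo gms nepes wsr pyu mlm kdsv
Hunk 4: at line 4 remove [wsr] add [ohy,ncf] -> 9 lines: zboxt kbixo gms nepes ohy ncf pyu mlm kdsv
Hunk 5: at line 7 remove [mlm] add [jzao,ula] -> 10 lines: zboxt kbixo gms nepes ohy ncf pyu jzao ula kdsv
Hunk 6: at line 6 remove [pyu] add [gkda,ofsd,hnw] -> 12 lines: zboxt kbixo gms nepes ohy ncf gkda ofsd hnw jzao ula kdsv

Answer: zboxt
kbixo
gms
nepes
ohy
ncf
gkda
ofsd
hnw
jzao
ula
kdsv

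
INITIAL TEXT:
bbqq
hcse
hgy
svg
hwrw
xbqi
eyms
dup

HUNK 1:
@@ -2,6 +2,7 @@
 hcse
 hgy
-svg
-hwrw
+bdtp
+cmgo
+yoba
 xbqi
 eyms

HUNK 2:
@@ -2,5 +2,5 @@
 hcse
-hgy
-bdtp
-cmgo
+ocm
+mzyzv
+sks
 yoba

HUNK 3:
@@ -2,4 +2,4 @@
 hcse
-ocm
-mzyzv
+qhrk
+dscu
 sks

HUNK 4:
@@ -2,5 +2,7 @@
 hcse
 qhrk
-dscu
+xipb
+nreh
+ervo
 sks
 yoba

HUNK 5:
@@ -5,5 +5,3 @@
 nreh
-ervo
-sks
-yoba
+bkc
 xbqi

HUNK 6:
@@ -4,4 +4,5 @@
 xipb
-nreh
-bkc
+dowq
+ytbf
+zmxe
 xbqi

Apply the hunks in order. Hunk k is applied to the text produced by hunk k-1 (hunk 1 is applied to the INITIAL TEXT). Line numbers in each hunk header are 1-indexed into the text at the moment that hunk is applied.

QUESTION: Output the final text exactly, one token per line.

Answer: bbqq
hcse
qhrk
xipb
dowq
ytbf
zmxe
xbqi
eyms
dup

Derivation:
Hunk 1: at line 2 remove [svg,hwrw] add [bdtp,cmgo,yoba] -> 9 lines: bbqq hcse hgy bdtp cmgo yoba xbqi eyms dup
Hunk 2: at line 2 remove [hgy,bdtp,cmgo] add [ocm,mzyzv,sks] -> 9 lines: bbqq hcse ocm mzyzv sks yoba xbqi eyms dup
Hunk 3: at line 2 remove [ocm,mzyzv] add [qhrk,dscu] -> 9 lines: bbqq hcse qhrk dscu sks yoba xbqi eyms dup
Hunk 4: at line 2 remove [dscu] add [xipb,nreh,ervo] -> 11 lines: bbqq hcse qhrk xipb nreh ervo sks yoba xbqi eyms dup
Hunk 5: at line 5 remove [ervo,sks,yoba] add [bkc] -> 9 lines: bbqq hcse qhrk xipb nreh bkc xbqi eyms dup
Hunk 6: at line 4 remove [nreh,bkc] add [dowq,ytbf,zmxe] -> 10 lines: bbqq hcse qhrk xipb dowq ytbf zmxe xbqi eyms dup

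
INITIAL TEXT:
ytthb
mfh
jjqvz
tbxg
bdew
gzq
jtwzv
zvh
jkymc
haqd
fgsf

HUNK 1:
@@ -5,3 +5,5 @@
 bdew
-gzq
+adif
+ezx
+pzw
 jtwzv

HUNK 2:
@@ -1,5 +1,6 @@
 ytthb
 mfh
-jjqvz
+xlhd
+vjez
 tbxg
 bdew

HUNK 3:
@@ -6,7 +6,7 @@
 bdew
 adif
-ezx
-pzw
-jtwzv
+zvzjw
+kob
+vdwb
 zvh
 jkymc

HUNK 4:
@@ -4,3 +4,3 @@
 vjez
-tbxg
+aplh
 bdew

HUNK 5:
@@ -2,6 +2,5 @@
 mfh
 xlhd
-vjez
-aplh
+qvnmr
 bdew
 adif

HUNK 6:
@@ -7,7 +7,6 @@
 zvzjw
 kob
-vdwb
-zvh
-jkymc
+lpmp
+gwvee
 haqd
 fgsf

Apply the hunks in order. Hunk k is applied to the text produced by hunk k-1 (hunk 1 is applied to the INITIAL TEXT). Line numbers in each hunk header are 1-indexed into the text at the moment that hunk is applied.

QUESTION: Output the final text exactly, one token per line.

Hunk 1: at line 5 remove [gzq] add [adif,ezx,pzw] -> 13 lines: ytthb mfh jjqvz tbxg bdew adif ezx pzw jtwzv zvh jkymc haqd fgsf
Hunk 2: at line 1 remove [jjqvz] add [xlhd,vjez] -> 14 lines: ytthb mfh xlhd vjez tbxg bdew adif ezx pzw jtwzv zvh jkymc haqd fgsf
Hunk 3: at line 6 remove [ezx,pzw,jtwzv] add [zvzjw,kob,vdwb] -> 14 lines: ytthb mfh xlhd vjez tbxg bdew adif zvzjw kob vdwb zvh jkymc haqd fgsf
Hunk 4: at line 4 remove [tbxg] add [aplh] -> 14 lines: ytthb mfh xlhd vjez aplh bdew adif zvzjw kob vdwb zvh jkymc haqd fgsf
Hunk 5: at line 2 remove [vjez,aplh] add [qvnmr] -> 13 lines: ytthb mfh xlhd qvnmr bdew adif zvzjw kob vdwb zvh jkymc haqd fgsf
Hunk 6: at line 7 remove [vdwb,zvh,jkymc] add [lpmp,gwvee] -> 12 lines: ytthb mfh xlhd qvnmr bdew adif zvzjw kob lpmp gwvee haqd fgsf

Answer: ytthb
mfh
xlhd
qvnmr
bdew
adif
zvzjw
kob
lpmp
gwvee
haqd
fgsf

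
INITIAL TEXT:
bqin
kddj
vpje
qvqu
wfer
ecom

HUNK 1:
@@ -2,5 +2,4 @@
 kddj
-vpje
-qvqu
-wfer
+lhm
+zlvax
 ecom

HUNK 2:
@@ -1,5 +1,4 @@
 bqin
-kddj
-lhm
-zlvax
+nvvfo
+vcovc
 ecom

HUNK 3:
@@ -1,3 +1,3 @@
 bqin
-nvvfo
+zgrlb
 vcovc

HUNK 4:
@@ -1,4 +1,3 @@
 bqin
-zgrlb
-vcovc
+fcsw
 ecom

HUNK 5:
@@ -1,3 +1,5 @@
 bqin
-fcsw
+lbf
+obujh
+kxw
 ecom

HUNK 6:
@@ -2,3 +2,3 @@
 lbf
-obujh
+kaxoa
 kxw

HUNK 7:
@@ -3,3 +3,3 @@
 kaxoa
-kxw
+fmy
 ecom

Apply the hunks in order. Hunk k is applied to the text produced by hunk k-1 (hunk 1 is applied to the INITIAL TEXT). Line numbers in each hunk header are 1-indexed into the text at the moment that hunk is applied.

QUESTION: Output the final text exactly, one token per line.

Hunk 1: at line 2 remove [vpje,qvqu,wfer] add [lhm,zlvax] -> 5 lines: bqin kddj lhm zlvax ecom
Hunk 2: at line 1 remove [kddj,lhm,zlvax] add [nvvfo,vcovc] -> 4 lines: bqin nvvfo vcovc ecom
Hunk 3: at line 1 remove [nvvfo] add [zgrlb] -> 4 lines: bqin zgrlb vcovc ecom
Hunk 4: at line 1 remove [zgrlb,vcovc] add [fcsw] -> 3 lines: bqin fcsw ecom
Hunk 5: at line 1 remove [fcsw] add [lbf,obujh,kxw] -> 5 lines: bqin lbf obujh kxw ecom
Hunk 6: at line 2 remove [obujh] add [kaxoa] -> 5 lines: bqin lbf kaxoa kxw ecom
Hunk 7: at line 3 remove [kxw] add [fmy] -> 5 lines: bqin lbf kaxoa fmy ecom

Answer: bqin
lbf
kaxoa
fmy
ecom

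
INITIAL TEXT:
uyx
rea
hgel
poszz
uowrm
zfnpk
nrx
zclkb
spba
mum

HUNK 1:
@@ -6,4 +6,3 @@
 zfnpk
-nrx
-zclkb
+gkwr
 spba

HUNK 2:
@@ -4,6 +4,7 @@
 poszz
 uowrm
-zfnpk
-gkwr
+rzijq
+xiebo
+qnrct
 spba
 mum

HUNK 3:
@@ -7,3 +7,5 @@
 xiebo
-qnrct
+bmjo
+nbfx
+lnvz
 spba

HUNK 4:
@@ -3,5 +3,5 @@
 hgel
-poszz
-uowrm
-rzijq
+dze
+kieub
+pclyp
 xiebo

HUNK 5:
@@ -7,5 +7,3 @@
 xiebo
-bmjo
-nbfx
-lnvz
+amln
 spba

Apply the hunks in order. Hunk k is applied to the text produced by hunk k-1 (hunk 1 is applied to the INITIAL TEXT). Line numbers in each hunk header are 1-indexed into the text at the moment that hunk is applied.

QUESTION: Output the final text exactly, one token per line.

Answer: uyx
rea
hgel
dze
kieub
pclyp
xiebo
amln
spba
mum

Derivation:
Hunk 1: at line 6 remove [nrx,zclkb] add [gkwr] -> 9 lines: uyx rea hgel poszz uowrm zfnpk gkwr spba mum
Hunk 2: at line 4 remove [zfnpk,gkwr] add [rzijq,xiebo,qnrct] -> 10 lines: uyx rea hgel poszz uowrm rzijq xiebo qnrct spba mum
Hunk 3: at line 7 remove [qnrct] add [bmjo,nbfx,lnvz] -> 12 lines: uyx rea hgel poszz uowrm rzijq xiebo bmjo nbfx lnvz spba mum
Hunk 4: at line 3 remove [poszz,uowrm,rzijq] add [dze,kieub,pclyp] -> 12 lines: uyx rea hgel dze kieub pclyp xiebo bmjo nbfx lnvz spba mum
Hunk 5: at line 7 remove [bmjo,nbfx,lnvz] add [amln] -> 10 lines: uyx rea hgel dze kieub pclyp xiebo amln spba mum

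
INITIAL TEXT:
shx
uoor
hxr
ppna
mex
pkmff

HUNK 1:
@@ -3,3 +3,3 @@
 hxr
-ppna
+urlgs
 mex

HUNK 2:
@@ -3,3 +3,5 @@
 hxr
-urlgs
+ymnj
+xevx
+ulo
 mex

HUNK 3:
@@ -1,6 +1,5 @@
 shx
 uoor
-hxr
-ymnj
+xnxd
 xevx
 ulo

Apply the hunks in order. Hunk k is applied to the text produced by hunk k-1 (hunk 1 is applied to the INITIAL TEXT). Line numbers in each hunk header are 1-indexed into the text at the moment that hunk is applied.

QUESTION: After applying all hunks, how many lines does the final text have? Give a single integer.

Hunk 1: at line 3 remove [ppna] add [urlgs] -> 6 lines: shx uoor hxr urlgs mex pkmff
Hunk 2: at line 3 remove [urlgs] add [ymnj,xevx,ulo] -> 8 lines: shx uoor hxr ymnj xevx ulo mex pkmff
Hunk 3: at line 1 remove [hxr,ymnj] add [xnxd] -> 7 lines: shx uoor xnxd xevx ulo mex pkmff
Final line count: 7

Answer: 7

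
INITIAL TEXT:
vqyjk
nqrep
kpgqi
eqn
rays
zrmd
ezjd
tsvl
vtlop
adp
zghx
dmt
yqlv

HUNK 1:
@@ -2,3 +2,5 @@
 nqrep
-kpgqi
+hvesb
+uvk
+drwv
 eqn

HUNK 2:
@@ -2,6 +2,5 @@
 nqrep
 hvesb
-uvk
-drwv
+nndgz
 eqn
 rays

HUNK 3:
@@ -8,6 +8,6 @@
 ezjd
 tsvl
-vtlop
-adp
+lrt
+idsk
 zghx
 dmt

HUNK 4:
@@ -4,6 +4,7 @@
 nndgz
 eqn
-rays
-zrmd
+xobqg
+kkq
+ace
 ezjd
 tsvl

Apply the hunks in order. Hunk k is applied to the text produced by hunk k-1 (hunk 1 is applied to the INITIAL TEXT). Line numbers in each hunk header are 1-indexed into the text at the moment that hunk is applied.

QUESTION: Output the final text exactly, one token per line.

Answer: vqyjk
nqrep
hvesb
nndgz
eqn
xobqg
kkq
ace
ezjd
tsvl
lrt
idsk
zghx
dmt
yqlv

Derivation:
Hunk 1: at line 2 remove [kpgqi] add [hvesb,uvk,drwv] -> 15 lines: vqyjk nqrep hvesb uvk drwv eqn rays zrmd ezjd tsvl vtlop adp zghx dmt yqlv
Hunk 2: at line 2 remove [uvk,drwv] add [nndgz] -> 14 lines: vqyjk nqrep hvesb nndgz eqn rays zrmd ezjd tsvl vtlop adp zghx dmt yqlv
Hunk 3: at line 8 remove [vtlop,adp] add [lrt,idsk] -> 14 lines: vqyjk nqrep hvesb nndgz eqn rays zrmd ezjd tsvl lrt idsk zghx dmt yqlv
Hunk 4: at line 4 remove [rays,zrmd] add [xobqg,kkq,ace] -> 15 lines: vqyjk nqrep hvesb nndgz eqn xobqg kkq ace ezjd tsvl lrt idsk zghx dmt yqlv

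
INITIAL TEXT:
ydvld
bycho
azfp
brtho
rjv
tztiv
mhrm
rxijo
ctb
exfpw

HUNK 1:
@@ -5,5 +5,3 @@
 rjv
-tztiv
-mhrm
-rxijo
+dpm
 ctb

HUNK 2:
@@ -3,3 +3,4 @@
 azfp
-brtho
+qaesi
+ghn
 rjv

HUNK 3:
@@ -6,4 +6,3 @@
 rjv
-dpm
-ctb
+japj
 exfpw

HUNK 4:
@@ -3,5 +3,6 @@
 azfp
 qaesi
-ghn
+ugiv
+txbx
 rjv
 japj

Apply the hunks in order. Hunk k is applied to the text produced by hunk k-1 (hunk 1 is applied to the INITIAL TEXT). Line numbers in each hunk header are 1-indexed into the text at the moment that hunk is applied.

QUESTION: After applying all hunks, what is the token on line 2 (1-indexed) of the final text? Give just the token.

Hunk 1: at line 5 remove [tztiv,mhrm,rxijo] add [dpm] -> 8 lines: ydvld bycho azfp brtho rjv dpm ctb exfpw
Hunk 2: at line 3 remove [brtho] add [qaesi,ghn] -> 9 lines: ydvld bycho azfp qaesi ghn rjv dpm ctb exfpw
Hunk 3: at line 6 remove [dpm,ctb] add [japj] -> 8 lines: ydvld bycho azfp qaesi ghn rjv japj exfpw
Hunk 4: at line 3 remove [ghn] add [ugiv,txbx] -> 9 lines: ydvld bycho azfp qaesi ugiv txbx rjv japj exfpw
Final line 2: bycho

Answer: bycho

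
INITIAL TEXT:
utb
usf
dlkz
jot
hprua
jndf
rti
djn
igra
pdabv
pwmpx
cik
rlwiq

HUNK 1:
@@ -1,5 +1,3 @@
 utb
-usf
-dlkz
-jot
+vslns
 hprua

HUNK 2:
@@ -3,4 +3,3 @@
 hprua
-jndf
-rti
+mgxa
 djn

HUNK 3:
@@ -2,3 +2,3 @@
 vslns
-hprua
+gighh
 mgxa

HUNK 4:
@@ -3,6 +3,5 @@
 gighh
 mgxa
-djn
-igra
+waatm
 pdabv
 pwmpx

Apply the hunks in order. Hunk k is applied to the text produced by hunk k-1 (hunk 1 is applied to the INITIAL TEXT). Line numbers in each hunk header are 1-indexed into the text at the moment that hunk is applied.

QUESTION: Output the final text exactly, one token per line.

Hunk 1: at line 1 remove [usf,dlkz,jot] add [vslns] -> 11 lines: utb vslns hprua jndf rti djn igra pdabv pwmpx cik rlwiq
Hunk 2: at line 3 remove [jndf,rti] add [mgxa] -> 10 lines: utb vslns hprua mgxa djn igra pdabv pwmpx cik rlwiq
Hunk 3: at line 2 remove [hprua] add [gighh] -> 10 lines: utb vslns gighh mgxa djn igra pdabv pwmpx cik rlwiq
Hunk 4: at line 3 remove [djn,igra] add [waatm] -> 9 lines: utb vslns gighh mgxa waatm pdabv pwmpx cik rlwiq

Answer: utb
vslns
gighh
mgxa
waatm
pdabv
pwmpx
cik
rlwiq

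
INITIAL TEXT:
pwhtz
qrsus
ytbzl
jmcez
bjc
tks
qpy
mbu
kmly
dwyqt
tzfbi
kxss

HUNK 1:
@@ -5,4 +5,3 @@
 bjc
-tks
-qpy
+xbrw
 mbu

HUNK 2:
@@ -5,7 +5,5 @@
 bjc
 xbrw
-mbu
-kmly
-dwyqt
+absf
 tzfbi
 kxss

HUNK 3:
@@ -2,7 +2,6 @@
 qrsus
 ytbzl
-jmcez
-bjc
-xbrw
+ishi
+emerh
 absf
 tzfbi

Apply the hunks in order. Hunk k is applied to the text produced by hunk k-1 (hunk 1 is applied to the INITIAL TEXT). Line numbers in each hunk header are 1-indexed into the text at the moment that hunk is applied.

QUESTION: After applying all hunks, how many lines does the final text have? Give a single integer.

Answer: 8

Derivation:
Hunk 1: at line 5 remove [tks,qpy] add [xbrw] -> 11 lines: pwhtz qrsus ytbzl jmcez bjc xbrw mbu kmly dwyqt tzfbi kxss
Hunk 2: at line 5 remove [mbu,kmly,dwyqt] add [absf] -> 9 lines: pwhtz qrsus ytbzl jmcez bjc xbrw absf tzfbi kxss
Hunk 3: at line 2 remove [jmcez,bjc,xbrw] add [ishi,emerh] -> 8 lines: pwhtz qrsus ytbzl ishi emerh absf tzfbi kxss
Final line count: 8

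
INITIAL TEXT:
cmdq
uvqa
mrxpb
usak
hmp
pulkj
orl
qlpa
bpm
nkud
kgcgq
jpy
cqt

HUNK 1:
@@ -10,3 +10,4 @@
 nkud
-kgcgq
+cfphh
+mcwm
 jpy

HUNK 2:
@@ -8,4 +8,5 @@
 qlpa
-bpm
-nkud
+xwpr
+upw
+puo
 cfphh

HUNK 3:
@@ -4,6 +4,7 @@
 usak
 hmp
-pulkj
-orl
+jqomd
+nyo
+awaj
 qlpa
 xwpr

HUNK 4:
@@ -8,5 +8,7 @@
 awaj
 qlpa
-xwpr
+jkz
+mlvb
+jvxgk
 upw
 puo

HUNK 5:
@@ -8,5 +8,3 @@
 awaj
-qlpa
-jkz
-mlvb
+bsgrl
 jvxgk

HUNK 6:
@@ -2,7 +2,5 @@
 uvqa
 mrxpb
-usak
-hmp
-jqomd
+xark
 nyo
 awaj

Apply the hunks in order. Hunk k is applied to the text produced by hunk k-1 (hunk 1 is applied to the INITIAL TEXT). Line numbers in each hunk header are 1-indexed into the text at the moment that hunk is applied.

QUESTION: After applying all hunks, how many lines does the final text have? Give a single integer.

Answer: 14

Derivation:
Hunk 1: at line 10 remove [kgcgq] add [cfphh,mcwm] -> 14 lines: cmdq uvqa mrxpb usak hmp pulkj orl qlpa bpm nkud cfphh mcwm jpy cqt
Hunk 2: at line 8 remove [bpm,nkud] add [xwpr,upw,puo] -> 15 lines: cmdq uvqa mrxpb usak hmp pulkj orl qlpa xwpr upw puo cfphh mcwm jpy cqt
Hunk 3: at line 4 remove [pulkj,orl] add [jqomd,nyo,awaj] -> 16 lines: cmdq uvqa mrxpb usak hmp jqomd nyo awaj qlpa xwpr upw puo cfphh mcwm jpy cqt
Hunk 4: at line 8 remove [xwpr] add [jkz,mlvb,jvxgk] -> 18 lines: cmdq uvqa mrxpb usak hmp jqomd nyo awaj qlpa jkz mlvb jvxgk upw puo cfphh mcwm jpy cqt
Hunk 5: at line 8 remove [qlpa,jkz,mlvb] add [bsgrl] -> 16 lines: cmdq uvqa mrxpb usak hmp jqomd nyo awaj bsgrl jvxgk upw puo cfphh mcwm jpy cqt
Hunk 6: at line 2 remove [usak,hmp,jqomd] add [xark] -> 14 lines: cmdq uvqa mrxpb xark nyo awaj bsgrl jvxgk upw puo cfphh mcwm jpy cqt
Final line count: 14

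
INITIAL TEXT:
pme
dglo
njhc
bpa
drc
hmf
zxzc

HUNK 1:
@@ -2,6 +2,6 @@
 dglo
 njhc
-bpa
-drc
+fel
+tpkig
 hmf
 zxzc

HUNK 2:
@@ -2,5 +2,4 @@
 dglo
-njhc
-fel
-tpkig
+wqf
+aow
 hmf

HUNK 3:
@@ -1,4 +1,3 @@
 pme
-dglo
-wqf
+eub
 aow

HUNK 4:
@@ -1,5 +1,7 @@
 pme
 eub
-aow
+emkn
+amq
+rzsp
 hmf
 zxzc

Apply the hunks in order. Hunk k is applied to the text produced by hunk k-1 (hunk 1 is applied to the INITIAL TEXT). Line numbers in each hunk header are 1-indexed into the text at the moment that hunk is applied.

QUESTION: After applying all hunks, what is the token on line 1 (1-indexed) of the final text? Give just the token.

Answer: pme

Derivation:
Hunk 1: at line 2 remove [bpa,drc] add [fel,tpkig] -> 7 lines: pme dglo njhc fel tpkig hmf zxzc
Hunk 2: at line 2 remove [njhc,fel,tpkig] add [wqf,aow] -> 6 lines: pme dglo wqf aow hmf zxzc
Hunk 3: at line 1 remove [dglo,wqf] add [eub] -> 5 lines: pme eub aow hmf zxzc
Hunk 4: at line 1 remove [aow] add [emkn,amq,rzsp] -> 7 lines: pme eub emkn amq rzsp hmf zxzc
Final line 1: pme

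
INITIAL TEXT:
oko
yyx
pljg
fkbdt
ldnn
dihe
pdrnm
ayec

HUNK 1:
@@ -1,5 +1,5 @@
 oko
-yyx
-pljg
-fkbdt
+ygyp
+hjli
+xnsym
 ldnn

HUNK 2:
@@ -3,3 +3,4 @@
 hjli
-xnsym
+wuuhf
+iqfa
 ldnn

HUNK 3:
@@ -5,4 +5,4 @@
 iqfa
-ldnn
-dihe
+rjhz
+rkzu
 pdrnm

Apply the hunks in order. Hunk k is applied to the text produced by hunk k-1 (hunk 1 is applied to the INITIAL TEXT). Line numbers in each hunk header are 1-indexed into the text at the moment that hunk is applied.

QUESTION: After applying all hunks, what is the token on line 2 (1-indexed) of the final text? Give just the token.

Answer: ygyp

Derivation:
Hunk 1: at line 1 remove [yyx,pljg,fkbdt] add [ygyp,hjli,xnsym] -> 8 lines: oko ygyp hjli xnsym ldnn dihe pdrnm ayec
Hunk 2: at line 3 remove [xnsym] add [wuuhf,iqfa] -> 9 lines: oko ygyp hjli wuuhf iqfa ldnn dihe pdrnm ayec
Hunk 3: at line 5 remove [ldnn,dihe] add [rjhz,rkzu] -> 9 lines: oko ygyp hjli wuuhf iqfa rjhz rkzu pdrnm ayec
Final line 2: ygyp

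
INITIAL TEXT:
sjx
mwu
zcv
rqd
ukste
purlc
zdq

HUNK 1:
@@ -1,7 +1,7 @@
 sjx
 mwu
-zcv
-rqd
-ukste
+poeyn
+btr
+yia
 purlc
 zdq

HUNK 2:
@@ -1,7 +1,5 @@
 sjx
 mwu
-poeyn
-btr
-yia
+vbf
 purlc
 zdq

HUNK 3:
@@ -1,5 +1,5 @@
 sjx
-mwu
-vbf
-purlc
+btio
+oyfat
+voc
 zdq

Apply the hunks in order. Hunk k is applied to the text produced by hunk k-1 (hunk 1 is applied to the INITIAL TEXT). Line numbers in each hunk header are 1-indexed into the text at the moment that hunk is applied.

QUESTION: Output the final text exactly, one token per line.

Hunk 1: at line 1 remove [zcv,rqd,ukste] add [poeyn,btr,yia] -> 7 lines: sjx mwu poeyn btr yia purlc zdq
Hunk 2: at line 1 remove [poeyn,btr,yia] add [vbf] -> 5 lines: sjx mwu vbf purlc zdq
Hunk 3: at line 1 remove [mwu,vbf,purlc] add [btio,oyfat,voc] -> 5 lines: sjx btio oyfat voc zdq

Answer: sjx
btio
oyfat
voc
zdq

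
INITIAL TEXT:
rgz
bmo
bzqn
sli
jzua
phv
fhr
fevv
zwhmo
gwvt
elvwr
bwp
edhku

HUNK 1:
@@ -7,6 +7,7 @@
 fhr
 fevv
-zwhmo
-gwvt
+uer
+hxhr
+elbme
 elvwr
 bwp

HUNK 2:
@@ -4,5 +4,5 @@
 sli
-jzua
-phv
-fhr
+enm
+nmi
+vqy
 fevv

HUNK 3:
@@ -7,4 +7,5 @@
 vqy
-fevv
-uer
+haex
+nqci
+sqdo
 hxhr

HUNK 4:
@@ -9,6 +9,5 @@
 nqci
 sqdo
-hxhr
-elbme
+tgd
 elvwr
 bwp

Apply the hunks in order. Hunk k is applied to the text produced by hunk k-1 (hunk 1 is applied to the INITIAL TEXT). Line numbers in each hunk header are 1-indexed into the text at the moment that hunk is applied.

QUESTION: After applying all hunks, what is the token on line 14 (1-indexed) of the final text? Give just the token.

Hunk 1: at line 7 remove [zwhmo,gwvt] add [uer,hxhr,elbme] -> 14 lines: rgz bmo bzqn sli jzua phv fhr fevv uer hxhr elbme elvwr bwp edhku
Hunk 2: at line 4 remove [jzua,phv,fhr] add [enm,nmi,vqy] -> 14 lines: rgz bmo bzqn sli enm nmi vqy fevv uer hxhr elbme elvwr bwp edhku
Hunk 3: at line 7 remove [fevv,uer] add [haex,nqci,sqdo] -> 15 lines: rgz bmo bzqn sli enm nmi vqy haex nqci sqdo hxhr elbme elvwr bwp edhku
Hunk 4: at line 9 remove [hxhr,elbme] add [tgd] -> 14 lines: rgz bmo bzqn sli enm nmi vqy haex nqci sqdo tgd elvwr bwp edhku
Final line 14: edhku

Answer: edhku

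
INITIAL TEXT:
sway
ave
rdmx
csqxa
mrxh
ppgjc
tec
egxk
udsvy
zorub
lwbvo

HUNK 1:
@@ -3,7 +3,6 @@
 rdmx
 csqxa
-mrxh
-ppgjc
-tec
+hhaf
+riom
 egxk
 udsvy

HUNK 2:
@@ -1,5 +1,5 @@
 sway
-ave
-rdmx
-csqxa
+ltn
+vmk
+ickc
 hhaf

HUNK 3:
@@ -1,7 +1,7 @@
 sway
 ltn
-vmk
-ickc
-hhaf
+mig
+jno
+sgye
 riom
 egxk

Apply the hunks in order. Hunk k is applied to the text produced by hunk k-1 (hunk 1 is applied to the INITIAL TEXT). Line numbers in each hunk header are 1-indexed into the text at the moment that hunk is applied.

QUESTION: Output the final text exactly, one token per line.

Hunk 1: at line 3 remove [mrxh,ppgjc,tec] add [hhaf,riom] -> 10 lines: sway ave rdmx csqxa hhaf riom egxk udsvy zorub lwbvo
Hunk 2: at line 1 remove [ave,rdmx,csqxa] add [ltn,vmk,ickc] -> 10 lines: sway ltn vmk ickc hhaf riom egxk udsvy zorub lwbvo
Hunk 3: at line 1 remove [vmk,ickc,hhaf] add [mig,jno,sgye] -> 10 lines: sway ltn mig jno sgye riom egxk udsvy zorub lwbvo

Answer: sway
ltn
mig
jno
sgye
riom
egxk
udsvy
zorub
lwbvo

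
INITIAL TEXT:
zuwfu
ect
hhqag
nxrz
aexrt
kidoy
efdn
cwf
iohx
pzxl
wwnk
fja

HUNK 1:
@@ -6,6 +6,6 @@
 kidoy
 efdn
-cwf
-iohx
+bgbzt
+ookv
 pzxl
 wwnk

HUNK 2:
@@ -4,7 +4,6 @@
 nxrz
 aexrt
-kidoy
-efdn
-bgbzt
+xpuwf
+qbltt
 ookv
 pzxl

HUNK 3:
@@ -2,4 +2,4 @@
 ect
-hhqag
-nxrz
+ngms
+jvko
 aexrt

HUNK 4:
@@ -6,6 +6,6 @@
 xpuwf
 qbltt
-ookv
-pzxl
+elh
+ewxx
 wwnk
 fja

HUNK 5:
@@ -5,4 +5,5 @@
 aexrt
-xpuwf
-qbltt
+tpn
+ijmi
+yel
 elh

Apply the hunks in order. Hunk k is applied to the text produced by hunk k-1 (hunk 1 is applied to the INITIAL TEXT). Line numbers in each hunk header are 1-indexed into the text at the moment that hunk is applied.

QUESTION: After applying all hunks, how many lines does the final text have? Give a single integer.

Answer: 12

Derivation:
Hunk 1: at line 6 remove [cwf,iohx] add [bgbzt,ookv] -> 12 lines: zuwfu ect hhqag nxrz aexrt kidoy efdn bgbzt ookv pzxl wwnk fja
Hunk 2: at line 4 remove [kidoy,efdn,bgbzt] add [xpuwf,qbltt] -> 11 lines: zuwfu ect hhqag nxrz aexrt xpuwf qbltt ookv pzxl wwnk fja
Hunk 3: at line 2 remove [hhqag,nxrz] add [ngms,jvko] -> 11 lines: zuwfu ect ngms jvko aexrt xpuwf qbltt ookv pzxl wwnk fja
Hunk 4: at line 6 remove [ookv,pzxl] add [elh,ewxx] -> 11 lines: zuwfu ect ngms jvko aexrt xpuwf qbltt elh ewxx wwnk fja
Hunk 5: at line 5 remove [xpuwf,qbltt] add [tpn,ijmi,yel] -> 12 lines: zuwfu ect ngms jvko aexrt tpn ijmi yel elh ewxx wwnk fja
Final line count: 12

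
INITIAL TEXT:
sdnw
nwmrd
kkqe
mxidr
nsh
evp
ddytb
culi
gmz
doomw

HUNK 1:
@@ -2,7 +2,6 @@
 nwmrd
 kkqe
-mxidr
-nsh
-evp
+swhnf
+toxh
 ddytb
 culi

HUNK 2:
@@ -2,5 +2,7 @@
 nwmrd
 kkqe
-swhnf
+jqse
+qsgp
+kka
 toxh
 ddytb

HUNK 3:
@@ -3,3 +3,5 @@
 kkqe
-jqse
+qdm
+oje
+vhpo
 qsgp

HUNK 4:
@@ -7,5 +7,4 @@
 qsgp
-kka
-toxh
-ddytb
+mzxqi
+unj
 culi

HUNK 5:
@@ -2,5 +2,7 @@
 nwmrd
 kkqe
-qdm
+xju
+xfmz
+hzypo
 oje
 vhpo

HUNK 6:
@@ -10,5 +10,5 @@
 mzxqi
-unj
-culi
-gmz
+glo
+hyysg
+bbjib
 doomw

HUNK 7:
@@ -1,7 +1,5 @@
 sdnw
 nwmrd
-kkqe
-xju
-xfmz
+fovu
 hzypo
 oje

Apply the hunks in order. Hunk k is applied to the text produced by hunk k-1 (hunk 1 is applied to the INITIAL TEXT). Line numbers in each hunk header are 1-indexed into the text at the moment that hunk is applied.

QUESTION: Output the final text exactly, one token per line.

Hunk 1: at line 2 remove [mxidr,nsh,evp] add [swhnf,toxh] -> 9 lines: sdnw nwmrd kkqe swhnf toxh ddytb culi gmz doomw
Hunk 2: at line 2 remove [swhnf] add [jqse,qsgp,kka] -> 11 lines: sdnw nwmrd kkqe jqse qsgp kka toxh ddytb culi gmz doomw
Hunk 3: at line 3 remove [jqse] add [qdm,oje,vhpo] -> 13 lines: sdnw nwmrd kkqe qdm oje vhpo qsgp kka toxh ddytb culi gmz doomw
Hunk 4: at line 7 remove [kka,toxh,ddytb] add [mzxqi,unj] -> 12 lines: sdnw nwmrd kkqe qdm oje vhpo qsgp mzxqi unj culi gmz doomw
Hunk 5: at line 2 remove [qdm] add [xju,xfmz,hzypo] -> 14 lines: sdnw nwmrd kkqe xju xfmz hzypo oje vhpo qsgp mzxqi unj culi gmz doomw
Hunk 6: at line 10 remove [unj,culi,gmz] add [glo,hyysg,bbjib] -> 14 lines: sdnw nwmrd kkqe xju xfmz hzypo oje vhpo qsgp mzxqi glo hyysg bbjib doomw
Hunk 7: at line 1 remove [kkqe,xju,xfmz] add [fovu] -> 12 lines: sdnw nwmrd fovu hzypo oje vhpo qsgp mzxqi glo hyysg bbjib doomw

Answer: sdnw
nwmrd
fovu
hzypo
oje
vhpo
qsgp
mzxqi
glo
hyysg
bbjib
doomw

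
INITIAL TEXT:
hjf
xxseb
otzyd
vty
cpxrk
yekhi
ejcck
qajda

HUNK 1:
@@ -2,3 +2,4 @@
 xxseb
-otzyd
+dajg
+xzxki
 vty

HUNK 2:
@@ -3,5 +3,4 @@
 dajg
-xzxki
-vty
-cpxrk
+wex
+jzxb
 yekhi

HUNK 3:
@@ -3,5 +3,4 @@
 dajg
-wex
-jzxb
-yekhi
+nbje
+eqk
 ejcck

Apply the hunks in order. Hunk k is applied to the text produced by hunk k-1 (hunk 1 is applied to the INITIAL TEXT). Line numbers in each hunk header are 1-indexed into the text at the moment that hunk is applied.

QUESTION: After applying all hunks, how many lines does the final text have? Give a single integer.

Answer: 7

Derivation:
Hunk 1: at line 2 remove [otzyd] add [dajg,xzxki] -> 9 lines: hjf xxseb dajg xzxki vty cpxrk yekhi ejcck qajda
Hunk 2: at line 3 remove [xzxki,vty,cpxrk] add [wex,jzxb] -> 8 lines: hjf xxseb dajg wex jzxb yekhi ejcck qajda
Hunk 3: at line 3 remove [wex,jzxb,yekhi] add [nbje,eqk] -> 7 lines: hjf xxseb dajg nbje eqk ejcck qajda
Final line count: 7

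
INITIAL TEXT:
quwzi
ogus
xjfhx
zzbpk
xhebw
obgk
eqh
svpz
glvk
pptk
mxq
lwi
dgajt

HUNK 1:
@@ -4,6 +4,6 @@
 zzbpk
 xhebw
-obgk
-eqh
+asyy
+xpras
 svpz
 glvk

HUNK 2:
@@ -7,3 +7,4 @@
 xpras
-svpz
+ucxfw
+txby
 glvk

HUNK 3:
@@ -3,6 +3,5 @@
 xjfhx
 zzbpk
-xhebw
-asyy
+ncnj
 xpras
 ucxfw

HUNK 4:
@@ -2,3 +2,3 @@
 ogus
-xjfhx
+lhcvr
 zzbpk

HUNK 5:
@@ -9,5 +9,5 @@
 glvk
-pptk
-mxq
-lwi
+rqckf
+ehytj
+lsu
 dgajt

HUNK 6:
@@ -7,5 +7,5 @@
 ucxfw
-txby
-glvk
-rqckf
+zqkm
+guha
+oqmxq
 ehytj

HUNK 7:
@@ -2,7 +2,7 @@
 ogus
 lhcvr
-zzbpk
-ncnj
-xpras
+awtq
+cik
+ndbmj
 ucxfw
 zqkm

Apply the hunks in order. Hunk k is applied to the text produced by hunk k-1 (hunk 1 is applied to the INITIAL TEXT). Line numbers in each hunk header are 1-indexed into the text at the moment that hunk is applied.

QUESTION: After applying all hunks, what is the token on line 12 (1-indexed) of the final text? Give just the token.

Answer: lsu

Derivation:
Hunk 1: at line 4 remove [obgk,eqh] add [asyy,xpras] -> 13 lines: quwzi ogus xjfhx zzbpk xhebw asyy xpras svpz glvk pptk mxq lwi dgajt
Hunk 2: at line 7 remove [svpz] add [ucxfw,txby] -> 14 lines: quwzi ogus xjfhx zzbpk xhebw asyy xpras ucxfw txby glvk pptk mxq lwi dgajt
Hunk 3: at line 3 remove [xhebw,asyy] add [ncnj] -> 13 lines: quwzi ogus xjfhx zzbpk ncnj xpras ucxfw txby glvk pptk mxq lwi dgajt
Hunk 4: at line 2 remove [xjfhx] add [lhcvr] -> 13 lines: quwzi ogus lhcvr zzbpk ncnj xpras ucxfw txby glvk pptk mxq lwi dgajt
Hunk 5: at line 9 remove [pptk,mxq,lwi] add [rqckf,ehytj,lsu] -> 13 lines: quwzi ogus lhcvr zzbpk ncnj xpras ucxfw txby glvk rqckf ehytj lsu dgajt
Hunk 6: at line 7 remove [txby,glvk,rqckf] add [zqkm,guha,oqmxq] -> 13 lines: quwzi ogus lhcvr zzbpk ncnj xpras ucxfw zqkm guha oqmxq ehytj lsu dgajt
Hunk 7: at line 2 remove [zzbpk,ncnj,xpras] add [awtq,cik,ndbmj] -> 13 lines: quwzi ogus lhcvr awtq cik ndbmj ucxfw zqkm guha oqmxq ehytj lsu dgajt
Final line 12: lsu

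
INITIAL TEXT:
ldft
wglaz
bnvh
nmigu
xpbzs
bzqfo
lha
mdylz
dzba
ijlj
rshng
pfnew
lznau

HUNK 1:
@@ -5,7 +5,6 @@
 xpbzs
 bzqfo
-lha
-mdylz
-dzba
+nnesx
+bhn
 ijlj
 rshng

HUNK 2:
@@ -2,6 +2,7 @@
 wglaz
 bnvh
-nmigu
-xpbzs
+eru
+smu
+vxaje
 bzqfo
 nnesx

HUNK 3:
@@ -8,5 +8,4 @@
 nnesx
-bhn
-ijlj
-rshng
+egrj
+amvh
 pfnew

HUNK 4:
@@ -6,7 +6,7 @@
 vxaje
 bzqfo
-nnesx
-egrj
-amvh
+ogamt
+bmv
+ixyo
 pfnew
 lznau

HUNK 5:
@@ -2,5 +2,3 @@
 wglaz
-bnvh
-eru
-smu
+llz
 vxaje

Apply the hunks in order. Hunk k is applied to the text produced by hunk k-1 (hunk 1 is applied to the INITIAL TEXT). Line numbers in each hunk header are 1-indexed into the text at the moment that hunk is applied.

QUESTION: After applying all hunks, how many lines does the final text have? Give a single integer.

Answer: 10

Derivation:
Hunk 1: at line 5 remove [lha,mdylz,dzba] add [nnesx,bhn] -> 12 lines: ldft wglaz bnvh nmigu xpbzs bzqfo nnesx bhn ijlj rshng pfnew lznau
Hunk 2: at line 2 remove [nmigu,xpbzs] add [eru,smu,vxaje] -> 13 lines: ldft wglaz bnvh eru smu vxaje bzqfo nnesx bhn ijlj rshng pfnew lznau
Hunk 3: at line 8 remove [bhn,ijlj,rshng] add [egrj,amvh] -> 12 lines: ldft wglaz bnvh eru smu vxaje bzqfo nnesx egrj amvh pfnew lznau
Hunk 4: at line 6 remove [nnesx,egrj,amvh] add [ogamt,bmv,ixyo] -> 12 lines: ldft wglaz bnvh eru smu vxaje bzqfo ogamt bmv ixyo pfnew lznau
Hunk 5: at line 2 remove [bnvh,eru,smu] add [llz] -> 10 lines: ldft wglaz llz vxaje bzqfo ogamt bmv ixyo pfnew lznau
Final line count: 10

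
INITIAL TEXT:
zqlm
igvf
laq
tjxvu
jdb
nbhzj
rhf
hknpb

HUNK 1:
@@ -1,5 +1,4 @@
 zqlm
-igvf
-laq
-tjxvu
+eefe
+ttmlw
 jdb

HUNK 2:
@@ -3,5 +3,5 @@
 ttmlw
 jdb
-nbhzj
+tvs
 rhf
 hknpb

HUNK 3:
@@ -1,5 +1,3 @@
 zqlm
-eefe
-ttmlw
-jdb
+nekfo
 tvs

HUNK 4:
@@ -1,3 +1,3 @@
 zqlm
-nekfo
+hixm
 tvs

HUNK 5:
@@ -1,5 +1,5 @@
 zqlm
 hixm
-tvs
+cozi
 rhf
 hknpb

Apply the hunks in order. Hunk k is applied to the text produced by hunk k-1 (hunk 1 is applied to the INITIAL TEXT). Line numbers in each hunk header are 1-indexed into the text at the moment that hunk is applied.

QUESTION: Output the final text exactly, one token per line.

Answer: zqlm
hixm
cozi
rhf
hknpb

Derivation:
Hunk 1: at line 1 remove [igvf,laq,tjxvu] add [eefe,ttmlw] -> 7 lines: zqlm eefe ttmlw jdb nbhzj rhf hknpb
Hunk 2: at line 3 remove [nbhzj] add [tvs] -> 7 lines: zqlm eefe ttmlw jdb tvs rhf hknpb
Hunk 3: at line 1 remove [eefe,ttmlw,jdb] add [nekfo] -> 5 lines: zqlm nekfo tvs rhf hknpb
Hunk 4: at line 1 remove [nekfo] add [hixm] -> 5 lines: zqlm hixm tvs rhf hknpb
Hunk 5: at line 1 remove [tvs] add [cozi] -> 5 lines: zqlm hixm cozi rhf hknpb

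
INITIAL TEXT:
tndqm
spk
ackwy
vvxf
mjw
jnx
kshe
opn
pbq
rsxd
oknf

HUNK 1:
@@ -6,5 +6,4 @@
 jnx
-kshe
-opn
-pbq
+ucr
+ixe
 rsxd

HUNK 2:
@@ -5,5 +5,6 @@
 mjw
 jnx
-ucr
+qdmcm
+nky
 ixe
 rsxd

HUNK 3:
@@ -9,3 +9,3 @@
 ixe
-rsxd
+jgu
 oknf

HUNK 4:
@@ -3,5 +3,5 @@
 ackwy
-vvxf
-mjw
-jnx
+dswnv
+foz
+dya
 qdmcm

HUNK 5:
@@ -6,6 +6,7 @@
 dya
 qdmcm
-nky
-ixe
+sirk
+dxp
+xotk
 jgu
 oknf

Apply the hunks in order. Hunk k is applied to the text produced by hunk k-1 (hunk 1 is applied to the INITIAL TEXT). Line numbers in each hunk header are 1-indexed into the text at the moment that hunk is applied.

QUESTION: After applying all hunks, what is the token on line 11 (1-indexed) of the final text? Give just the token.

Answer: jgu

Derivation:
Hunk 1: at line 6 remove [kshe,opn,pbq] add [ucr,ixe] -> 10 lines: tndqm spk ackwy vvxf mjw jnx ucr ixe rsxd oknf
Hunk 2: at line 5 remove [ucr] add [qdmcm,nky] -> 11 lines: tndqm spk ackwy vvxf mjw jnx qdmcm nky ixe rsxd oknf
Hunk 3: at line 9 remove [rsxd] add [jgu] -> 11 lines: tndqm spk ackwy vvxf mjw jnx qdmcm nky ixe jgu oknf
Hunk 4: at line 3 remove [vvxf,mjw,jnx] add [dswnv,foz,dya] -> 11 lines: tndqm spk ackwy dswnv foz dya qdmcm nky ixe jgu oknf
Hunk 5: at line 6 remove [nky,ixe] add [sirk,dxp,xotk] -> 12 lines: tndqm spk ackwy dswnv foz dya qdmcm sirk dxp xotk jgu oknf
Final line 11: jgu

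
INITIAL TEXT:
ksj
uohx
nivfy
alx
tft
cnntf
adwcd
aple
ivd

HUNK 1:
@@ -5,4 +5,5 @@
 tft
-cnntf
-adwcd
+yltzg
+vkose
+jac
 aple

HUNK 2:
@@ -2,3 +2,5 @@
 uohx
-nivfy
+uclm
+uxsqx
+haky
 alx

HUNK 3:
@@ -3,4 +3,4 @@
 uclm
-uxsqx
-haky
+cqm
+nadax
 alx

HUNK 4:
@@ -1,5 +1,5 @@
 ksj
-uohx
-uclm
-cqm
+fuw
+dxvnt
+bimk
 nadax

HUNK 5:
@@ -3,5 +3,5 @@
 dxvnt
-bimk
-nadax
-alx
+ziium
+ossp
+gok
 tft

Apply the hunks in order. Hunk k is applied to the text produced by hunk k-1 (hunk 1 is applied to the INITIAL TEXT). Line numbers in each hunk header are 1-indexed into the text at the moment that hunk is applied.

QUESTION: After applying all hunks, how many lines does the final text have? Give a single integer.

Answer: 12

Derivation:
Hunk 1: at line 5 remove [cnntf,adwcd] add [yltzg,vkose,jac] -> 10 lines: ksj uohx nivfy alx tft yltzg vkose jac aple ivd
Hunk 2: at line 2 remove [nivfy] add [uclm,uxsqx,haky] -> 12 lines: ksj uohx uclm uxsqx haky alx tft yltzg vkose jac aple ivd
Hunk 3: at line 3 remove [uxsqx,haky] add [cqm,nadax] -> 12 lines: ksj uohx uclm cqm nadax alx tft yltzg vkose jac aple ivd
Hunk 4: at line 1 remove [uohx,uclm,cqm] add [fuw,dxvnt,bimk] -> 12 lines: ksj fuw dxvnt bimk nadax alx tft yltzg vkose jac aple ivd
Hunk 5: at line 3 remove [bimk,nadax,alx] add [ziium,ossp,gok] -> 12 lines: ksj fuw dxvnt ziium ossp gok tft yltzg vkose jac aple ivd
Final line count: 12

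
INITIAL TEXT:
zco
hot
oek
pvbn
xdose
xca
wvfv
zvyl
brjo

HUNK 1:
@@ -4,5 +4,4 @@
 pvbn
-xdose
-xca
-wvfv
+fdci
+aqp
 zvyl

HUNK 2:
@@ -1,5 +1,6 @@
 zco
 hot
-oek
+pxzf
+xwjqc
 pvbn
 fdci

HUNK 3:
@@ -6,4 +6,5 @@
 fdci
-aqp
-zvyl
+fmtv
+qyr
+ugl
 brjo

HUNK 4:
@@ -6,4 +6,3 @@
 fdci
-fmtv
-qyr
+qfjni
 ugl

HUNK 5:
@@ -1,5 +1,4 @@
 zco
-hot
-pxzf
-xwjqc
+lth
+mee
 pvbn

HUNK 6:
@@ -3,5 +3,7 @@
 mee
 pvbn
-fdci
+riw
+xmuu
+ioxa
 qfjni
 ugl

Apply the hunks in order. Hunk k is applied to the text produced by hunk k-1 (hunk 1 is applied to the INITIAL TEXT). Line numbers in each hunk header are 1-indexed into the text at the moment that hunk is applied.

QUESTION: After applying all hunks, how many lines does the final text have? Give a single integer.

Hunk 1: at line 4 remove [xdose,xca,wvfv] add [fdci,aqp] -> 8 lines: zco hot oek pvbn fdci aqp zvyl brjo
Hunk 2: at line 1 remove [oek] add [pxzf,xwjqc] -> 9 lines: zco hot pxzf xwjqc pvbn fdci aqp zvyl brjo
Hunk 3: at line 6 remove [aqp,zvyl] add [fmtv,qyr,ugl] -> 10 lines: zco hot pxzf xwjqc pvbn fdci fmtv qyr ugl brjo
Hunk 4: at line 6 remove [fmtv,qyr] add [qfjni] -> 9 lines: zco hot pxzf xwjqc pvbn fdci qfjni ugl brjo
Hunk 5: at line 1 remove [hot,pxzf,xwjqc] add [lth,mee] -> 8 lines: zco lth mee pvbn fdci qfjni ugl brjo
Hunk 6: at line 3 remove [fdci] add [riw,xmuu,ioxa] -> 10 lines: zco lth mee pvbn riw xmuu ioxa qfjni ugl brjo
Final line count: 10

Answer: 10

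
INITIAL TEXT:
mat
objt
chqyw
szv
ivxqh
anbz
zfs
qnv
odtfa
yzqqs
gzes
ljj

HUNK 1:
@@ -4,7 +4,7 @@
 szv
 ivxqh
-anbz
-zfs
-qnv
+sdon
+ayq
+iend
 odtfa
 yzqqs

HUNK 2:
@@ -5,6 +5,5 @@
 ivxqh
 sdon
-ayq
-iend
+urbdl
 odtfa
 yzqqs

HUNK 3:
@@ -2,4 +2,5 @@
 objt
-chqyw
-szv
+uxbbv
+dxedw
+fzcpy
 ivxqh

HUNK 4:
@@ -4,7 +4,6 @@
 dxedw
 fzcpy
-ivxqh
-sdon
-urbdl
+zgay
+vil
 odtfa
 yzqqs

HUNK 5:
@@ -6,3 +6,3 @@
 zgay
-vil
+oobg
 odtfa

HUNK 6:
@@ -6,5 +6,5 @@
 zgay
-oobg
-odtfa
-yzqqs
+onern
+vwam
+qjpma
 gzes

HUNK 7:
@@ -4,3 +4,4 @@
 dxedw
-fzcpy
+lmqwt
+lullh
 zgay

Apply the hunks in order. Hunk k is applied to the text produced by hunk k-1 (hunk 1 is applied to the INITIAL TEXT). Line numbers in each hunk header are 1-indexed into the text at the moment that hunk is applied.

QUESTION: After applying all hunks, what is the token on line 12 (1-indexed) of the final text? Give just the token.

Hunk 1: at line 4 remove [anbz,zfs,qnv] add [sdon,ayq,iend] -> 12 lines: mat objt chqyw szv ivxqh sdon ayq iend odtfa yzqqs gzes ljj
Hunk 2: at line 5 remove [ayq,iend] add [urbdl] -> 11 lines: mat objt chqyw szv ivxqh sdon urbdl odtfa yzqqs gzes ljj
Hunk 3: at line 2 remove [chqyw,szv] add [uxbbv,dxedw,fzcpy] -> 12 lines: mat objt uxbbv dxedw fzcpy ivxqh sdon urbdl odtfa yzqqs gzes ljj
Hunk 4: at line 4 remove [ivxqh,sdon,urbdl] add [zgay,vil] -> 11 lines: mat objt uxbbv dxedw fzcpy zgay vil odtfa yzqqs gzes ljj
Hunk 5: at line 6 remove [vil] add [oobg] -> 11 lines: mat objt uxbbv dxedw fzcpy zgay oobg odtfa yzqqs gzes ljj
Hunk 6: at line 6 remove [oobg,odtfa,yzqqs] add [onern,vwam,qjpma] -> 11 lines: mat objt uxbbv dxedw fzcpy zgay onern vwam qjpma gzes ljj
Hunk 7: at line 4 remove [fzcpy] add [lmqwt,lullh] -> 12 lines: mat objt uxbbv dxedw lmqwt lullh zgay onern vwam qjpma gzes ljj
Final line 12: ljj

Answer: ljj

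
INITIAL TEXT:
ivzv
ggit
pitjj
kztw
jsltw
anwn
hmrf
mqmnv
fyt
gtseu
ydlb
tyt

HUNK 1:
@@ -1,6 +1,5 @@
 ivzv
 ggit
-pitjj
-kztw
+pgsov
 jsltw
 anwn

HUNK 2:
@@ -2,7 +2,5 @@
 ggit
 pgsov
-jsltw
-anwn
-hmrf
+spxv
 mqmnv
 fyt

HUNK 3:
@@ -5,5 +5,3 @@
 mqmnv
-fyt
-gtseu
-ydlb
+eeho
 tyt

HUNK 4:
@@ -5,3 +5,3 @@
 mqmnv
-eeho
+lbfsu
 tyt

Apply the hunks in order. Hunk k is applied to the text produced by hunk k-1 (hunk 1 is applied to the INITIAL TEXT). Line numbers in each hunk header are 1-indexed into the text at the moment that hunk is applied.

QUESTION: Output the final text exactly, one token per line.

Answer: ivzv
ggit
pgsov
spxv
mqmnv
lbfsu
tyt

Derivation:
Hunk 1: at line 1 remove [pitjj,kztw] add [pgsov] -> 11 lines: ivzv ggit pgsov jsltw anwn hmrf mqmnv fyt gtseu ydlb tyt
Hunk 2: at line 2 remove [jsltw,anwn,hmrf] add [spxv] -> 9 lines: ivzv ggit pgsov spxv mqmnv fyt gtseu ydlb tyt
Hunk 3: at line 5 remove [fyt,gtseu,ydlb] add [eeho] -> 7 lines: ivzv ggit pgsov spxv mqmnv eeho tyt
Hunk 4: at line 5 remove [eeho] add [lbfsu] -> 7 lines: ivzv ggit pgsov spxv mqmnv lbfsu tyt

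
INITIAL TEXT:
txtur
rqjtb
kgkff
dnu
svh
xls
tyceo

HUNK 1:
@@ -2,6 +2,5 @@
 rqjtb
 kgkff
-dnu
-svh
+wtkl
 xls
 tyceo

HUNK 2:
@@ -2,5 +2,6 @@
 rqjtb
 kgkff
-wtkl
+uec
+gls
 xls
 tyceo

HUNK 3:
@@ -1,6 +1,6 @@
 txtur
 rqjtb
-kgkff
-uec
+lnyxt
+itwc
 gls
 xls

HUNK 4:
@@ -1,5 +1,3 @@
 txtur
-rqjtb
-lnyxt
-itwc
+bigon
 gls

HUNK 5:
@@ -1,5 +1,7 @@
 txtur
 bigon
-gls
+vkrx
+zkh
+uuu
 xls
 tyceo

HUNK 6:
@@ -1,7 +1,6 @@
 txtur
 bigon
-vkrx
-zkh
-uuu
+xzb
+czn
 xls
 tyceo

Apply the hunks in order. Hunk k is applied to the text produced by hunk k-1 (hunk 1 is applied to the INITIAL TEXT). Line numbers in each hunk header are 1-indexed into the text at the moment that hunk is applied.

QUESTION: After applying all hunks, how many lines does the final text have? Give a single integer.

Answer: 6

Derivation:
Hunk 1: at line 2 remove [dnu,svh] add [wtkl] -> 6 lines: txtur rqjtb kgkff wtkl xls tyceo
Hunk 2: at line 2 remove [wtkl] add [uec,gls] -> 7 lines: txtur rqjtb kgkff uec gls xls tyceo
Hunk 3: at line 1 remove [kgkff,uec] add [lnyxt,itwc] -> 7 lines: txtur rqjtb lnyxt itwc gls xls tyceo
Hunk 4: at line 1 remove [rqjtb,lnyxt,itwc] add [bigon] -> 5 lines: txtur bigon gls xls tyceo
Hunk 5: at line 1 remove [gls] add [vkrx,zkh,uuu] -> 7 lines: txtur bigon vkrx zkh uuu xls tyceo
Hunk 6: at line 1 remove [vkrx,zkh,uuu] add [xzb,czn] -> 6 lines: txtur bigon xzb czn xls tyceo
Final line count: 6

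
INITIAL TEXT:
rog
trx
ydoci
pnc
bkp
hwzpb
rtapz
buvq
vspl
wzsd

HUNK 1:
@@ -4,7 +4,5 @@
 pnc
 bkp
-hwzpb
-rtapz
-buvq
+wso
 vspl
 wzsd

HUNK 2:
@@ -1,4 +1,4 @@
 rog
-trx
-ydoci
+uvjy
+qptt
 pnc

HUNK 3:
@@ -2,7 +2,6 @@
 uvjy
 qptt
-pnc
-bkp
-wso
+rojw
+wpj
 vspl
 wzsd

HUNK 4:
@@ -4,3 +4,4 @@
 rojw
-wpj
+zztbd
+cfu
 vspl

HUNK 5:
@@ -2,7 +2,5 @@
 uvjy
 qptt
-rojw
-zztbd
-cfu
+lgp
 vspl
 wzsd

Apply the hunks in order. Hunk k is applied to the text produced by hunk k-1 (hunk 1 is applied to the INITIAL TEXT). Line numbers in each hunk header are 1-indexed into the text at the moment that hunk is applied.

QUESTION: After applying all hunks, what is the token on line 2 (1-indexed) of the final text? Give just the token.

Hunk 1: at line 4 remove [hwzpb,rtapz,buvq] add [wso] -> 8 lines: rog trx ydoci pnc bkp wso vspl wzsd
Hunk 2: at line 1 remove [trx,ydoci] add [uvjy,qptt] -> 8 lines: rog uvjy qptt pnc bkp wso vspl wzsd
Hunk 3: at line 2 remove [pnc,bkp,wso] add [rojw,wpj] -> 7 lines: rog uvjy qptt rojw wpj vspl wzsd
Hunk 4: at line 4 remove [wpj] add [zztbd,cfu] -> 8 lines: rog uvjy qptt rojw zztbd cfu vspl wzsd
Hunk 5: at line 2 remove [rojw,zztbd,cfu] add [lgp] -> 6 lines: rog uvjy qptt lgp vspl wzsd
Final line 2: uvjy

Answer: uvjy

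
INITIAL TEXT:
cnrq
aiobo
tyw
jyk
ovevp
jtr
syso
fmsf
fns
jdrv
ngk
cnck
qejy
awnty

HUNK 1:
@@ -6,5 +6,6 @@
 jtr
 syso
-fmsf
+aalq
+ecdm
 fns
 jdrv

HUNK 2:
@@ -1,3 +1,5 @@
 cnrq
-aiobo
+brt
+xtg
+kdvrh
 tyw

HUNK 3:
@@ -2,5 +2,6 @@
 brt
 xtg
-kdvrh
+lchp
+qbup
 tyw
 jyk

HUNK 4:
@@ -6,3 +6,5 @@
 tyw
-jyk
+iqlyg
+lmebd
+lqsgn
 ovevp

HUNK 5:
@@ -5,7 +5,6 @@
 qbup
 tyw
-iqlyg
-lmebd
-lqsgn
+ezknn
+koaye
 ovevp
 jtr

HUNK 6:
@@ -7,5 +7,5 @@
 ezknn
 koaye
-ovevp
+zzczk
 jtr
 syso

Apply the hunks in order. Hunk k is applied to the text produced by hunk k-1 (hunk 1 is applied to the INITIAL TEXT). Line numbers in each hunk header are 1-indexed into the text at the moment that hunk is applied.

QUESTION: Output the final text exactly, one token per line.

Hunk 1: at line 6 remove [fmsf] add [aalq,ecdm] -> 15 lines: cnrq aiobo tyw jyk ovevp jtr syso aalq ecdm fns jdrv ngk cnck qejy awnty
Hunk 2: at line 1 remove [aiobo] add [brt,xtg,kdvrh] -> 17 lines: cnrq brt xtg kdvrh tyw jyk ovevp jtr syso aalq ecdm fns jdrv ngk cnck qejy awnty
Hunk 3: at line 2 remove [kdvrh] add [lchp,qbup] -> 18 lines: cnrq brt xtg lchp qbup tyw jyk ovevp jtr syso aalq ecdm fns jdrv ngk cnck qejy awnty
Hunk 4: at line 6 remove [jyk] add [iqlyg,lmebd,lqsgn] -> 20 lines: cnrq brt xtg lchp qbup tyw iqlyg lmebd lqsgn ovevp jtr syso aalq ecdm fns jdrv ngk cnck qejy awnty
Hunk 5: at line 5 remove [iqlyg,lmebd,lqsgn] add [ezknn,koaye] -> 19 lines: cnrq brt xtg lchp qbup tyw ezknn koaye ovevp jtr syso aalq ecdm fns jdrv ngk cnck qejy awnty
Hunk 6: at line 7 remove [ovevp] add [zzczk] -> 19 lines: cnrq brt xtg lchp qbup tyw ezknn koaye zzczk jtr syso aalq ecdm fns jdrv ngk cnck qejy awnty

Answer: cnrq
brt
xtg
lchp
qbup
tyw
ezknn
koaye
zzczk
jtr
syso
aalq
ecdm
fns
jdrv
ngk
cnck
qejy
awnty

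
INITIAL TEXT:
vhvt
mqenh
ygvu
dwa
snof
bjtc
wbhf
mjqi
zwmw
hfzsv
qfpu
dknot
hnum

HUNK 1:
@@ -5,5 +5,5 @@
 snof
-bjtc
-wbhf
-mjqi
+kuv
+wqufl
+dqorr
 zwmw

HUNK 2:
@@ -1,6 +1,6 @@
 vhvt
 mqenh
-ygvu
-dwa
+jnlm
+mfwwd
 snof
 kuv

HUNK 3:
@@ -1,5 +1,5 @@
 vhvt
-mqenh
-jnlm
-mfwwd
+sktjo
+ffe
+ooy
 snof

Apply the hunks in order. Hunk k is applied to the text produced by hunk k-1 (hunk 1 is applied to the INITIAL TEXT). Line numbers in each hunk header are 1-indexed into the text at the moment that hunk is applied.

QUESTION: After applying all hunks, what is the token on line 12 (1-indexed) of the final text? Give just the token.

Answer: dknot

Derivation:
Hunk 1: at line 5 remove [bjtc,wbhf,mjqi] add [kuv,wqufl,dqorr] -> 13 lines: vhvt mqenh ygvu dwa snof kuv wqufl dqorr zwmw hfzsv qfpu dknot hnum
Hunk 2: at line 1 remove [ygvu,dwa] add [jnlm,mfwwd] -> 13 lines: vhvt mqenh jnlm mfwwd snof kuv wqufl dqorr zwmw hfzsv qfpu dknot hnum
Hunk 3: at line 1 remove [mqenh,jnlm,mfwwd] add [sktjo,ffe,ooy] -> 13 lines: vhvt sktjo ffe ooy snof kuv wqufl dqorr zwmw hfzsv qfpu dknot hnum
Final line 12: dknot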